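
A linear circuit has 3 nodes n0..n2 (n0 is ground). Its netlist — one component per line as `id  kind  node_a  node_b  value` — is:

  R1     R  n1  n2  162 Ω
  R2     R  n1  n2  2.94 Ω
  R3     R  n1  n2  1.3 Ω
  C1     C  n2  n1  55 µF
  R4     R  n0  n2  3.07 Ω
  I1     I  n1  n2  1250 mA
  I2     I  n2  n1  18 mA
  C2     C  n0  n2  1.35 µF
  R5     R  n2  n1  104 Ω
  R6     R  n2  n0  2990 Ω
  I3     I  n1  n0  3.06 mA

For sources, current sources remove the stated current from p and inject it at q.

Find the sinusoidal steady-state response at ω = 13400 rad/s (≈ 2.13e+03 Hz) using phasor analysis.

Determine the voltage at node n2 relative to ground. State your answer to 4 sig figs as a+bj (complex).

-0.009356+0.0005191j V

MNA unknowns: 2 node voltages V₁..V_2
R1: Y=0.006173+0.000j on G[1,2]
R2: Y=0.3401+0.000j on G[1,2]
R3: Y=0.7692+0.000j on G[1,2]
C1: Y=0.000+0.7370j on G[2,1]
R4: Y=0.3257+0.000j on G[0,2]
I1: z[1]−=1.25, z[2]+=1.25
I2: z[2]−=0.018, z[1]+=0.018
C2: Y=0.000+0.01809j on G[0,2]
R5: Y=0.009615+0.000j on G[2,1]
R6: Y=0.0003344+0.000j on G[2,0]
I3: z[1]−=0.00306, z[0]+=0.00306
solve → V1=-0.7775+0.5037j, V2=-0.009356+0.0005191j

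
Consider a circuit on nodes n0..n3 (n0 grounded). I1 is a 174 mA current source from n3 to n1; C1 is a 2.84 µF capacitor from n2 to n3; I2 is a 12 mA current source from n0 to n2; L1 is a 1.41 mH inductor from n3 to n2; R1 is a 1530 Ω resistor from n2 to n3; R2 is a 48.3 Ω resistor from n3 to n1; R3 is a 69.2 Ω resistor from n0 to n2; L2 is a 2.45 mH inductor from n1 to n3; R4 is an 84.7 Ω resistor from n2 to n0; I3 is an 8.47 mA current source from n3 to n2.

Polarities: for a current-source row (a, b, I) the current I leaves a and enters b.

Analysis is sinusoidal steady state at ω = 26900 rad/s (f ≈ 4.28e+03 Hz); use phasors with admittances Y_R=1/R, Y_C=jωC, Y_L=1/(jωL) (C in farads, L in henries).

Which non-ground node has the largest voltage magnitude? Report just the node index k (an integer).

MNA unknowns: 3 node voltages V₁..V_3
I1: z[3]−=0.174, z[1]+=0.174
C1: Y=0.000+0.07640j on G[2,3]
I2: z[0]−=0.012, z[2]+=0.012
L1: Y=0.000-0.02637j on G[3,2]
R1: Y=0.0006536+0.000j on G[2,3]
R2: Y=0.02070+0.000j on G[3,1]
R3: Y=0.01445+0.000j on G[0,2]
L2: Y=0.000-0.01517j on G[1,3]
R4: Y=0.01181+0.000j on G[2,0]
I3: z[3]−=0.00847, z[2]+=0.00847
solve → V1=5.922+4.176j, V2=0.4570+0.000j, V3=0.4548+0.1693j

1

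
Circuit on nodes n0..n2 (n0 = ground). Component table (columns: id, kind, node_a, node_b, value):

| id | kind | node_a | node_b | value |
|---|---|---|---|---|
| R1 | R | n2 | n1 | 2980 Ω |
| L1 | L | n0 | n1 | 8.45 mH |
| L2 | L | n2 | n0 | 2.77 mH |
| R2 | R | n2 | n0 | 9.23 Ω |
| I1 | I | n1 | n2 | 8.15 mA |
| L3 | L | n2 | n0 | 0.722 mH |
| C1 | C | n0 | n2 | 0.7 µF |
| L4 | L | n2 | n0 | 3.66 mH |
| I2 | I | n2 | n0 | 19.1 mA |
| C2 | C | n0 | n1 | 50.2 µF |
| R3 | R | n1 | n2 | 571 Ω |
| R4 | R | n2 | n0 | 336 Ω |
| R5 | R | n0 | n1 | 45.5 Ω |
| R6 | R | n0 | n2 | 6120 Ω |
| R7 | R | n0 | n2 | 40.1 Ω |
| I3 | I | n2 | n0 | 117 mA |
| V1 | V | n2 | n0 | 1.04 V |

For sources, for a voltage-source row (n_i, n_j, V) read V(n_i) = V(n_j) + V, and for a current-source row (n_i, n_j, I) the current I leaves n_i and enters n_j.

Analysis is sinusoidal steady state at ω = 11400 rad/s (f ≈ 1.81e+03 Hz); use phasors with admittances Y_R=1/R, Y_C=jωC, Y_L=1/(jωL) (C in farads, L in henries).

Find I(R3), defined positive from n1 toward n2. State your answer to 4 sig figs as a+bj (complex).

MNA unknowns: 2 node voltages V₁..V_2 plus 1 source current (V1)
R1: Y=0.0003356+0.000j on G[2,1]
L1: Y=0.000-0.01038j on G[0,1]
L2: Y=0.000-0.03167j on G[2,0]
R2: Y=0.1083+0.000j on G[2,0]
I1: z[1]−=0.00815, z[2]+=0.00815
L3: Y=0.000-0.1215j on G[2,0]
C1: Y=0.000+0.007980j on G[0,2]
L4: Y=0.000-0.02397j on G[2,0]
I2: z[2]−=0.0191, z[0]+=0.0191
C2: Y=0.000+0.5723j on G[0,1]
R3: Y=0.001751+0.000j on G[1,2]
R4: Y=0.002976+0.000j on G[2,0]
R5: Y=0.02198+0.000j on G[0,1]
R6: Y=0.0001634+0.000j on G[0,2]
R7: Y=0.02494+0.000j on G[0,2]
I3: z[2]−=0.117, z[0]+=0.117
V1: row V2−V0=1.04, i_V1 at 2,0
solve → V1=-0.0004549+0.01062j, V2=1.040+0.000j
aux → i_V1=-0.2720+0.1759j

-0.001822+1.860e-05j A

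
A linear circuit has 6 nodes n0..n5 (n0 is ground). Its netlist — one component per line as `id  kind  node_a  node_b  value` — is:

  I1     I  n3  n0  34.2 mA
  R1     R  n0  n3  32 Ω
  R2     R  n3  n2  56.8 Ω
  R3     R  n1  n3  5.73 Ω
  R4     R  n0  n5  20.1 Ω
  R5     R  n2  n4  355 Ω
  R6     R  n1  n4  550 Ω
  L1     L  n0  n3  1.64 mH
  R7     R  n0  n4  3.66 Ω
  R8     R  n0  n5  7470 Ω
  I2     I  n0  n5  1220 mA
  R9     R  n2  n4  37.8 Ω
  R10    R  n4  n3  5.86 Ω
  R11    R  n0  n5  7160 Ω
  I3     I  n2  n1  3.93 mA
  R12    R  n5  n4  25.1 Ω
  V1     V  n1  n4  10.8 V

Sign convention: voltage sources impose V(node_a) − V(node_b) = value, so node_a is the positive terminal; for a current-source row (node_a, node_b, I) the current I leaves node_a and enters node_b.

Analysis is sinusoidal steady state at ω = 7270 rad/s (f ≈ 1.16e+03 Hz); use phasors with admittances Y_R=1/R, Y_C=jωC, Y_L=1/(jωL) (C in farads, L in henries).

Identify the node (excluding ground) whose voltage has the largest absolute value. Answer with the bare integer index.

5

Apply KCL at each of the 5 non-ground nodes and solve the resulting linear system.
Node n1: branches {R3, R6, I3, V1} → V_1 = 11.40+1.157j
Node n2: branches {R2, R5, R9, I3} → V_2 = 2.118+1.518j
Node n3: branches {I1, R1, R2, R3, L1, R10} → V_3 = 4.866+2.117j
Node n4: branches {R5, R6, R7, R9, R10, R12, V1} → V_4 = 0.5993+1.157j
Node n5: branches {R4, R8, I2, R11, R12} → V_5 = 13.84+0.5131j
Source currents: i(V1)=-1.156+0.1675j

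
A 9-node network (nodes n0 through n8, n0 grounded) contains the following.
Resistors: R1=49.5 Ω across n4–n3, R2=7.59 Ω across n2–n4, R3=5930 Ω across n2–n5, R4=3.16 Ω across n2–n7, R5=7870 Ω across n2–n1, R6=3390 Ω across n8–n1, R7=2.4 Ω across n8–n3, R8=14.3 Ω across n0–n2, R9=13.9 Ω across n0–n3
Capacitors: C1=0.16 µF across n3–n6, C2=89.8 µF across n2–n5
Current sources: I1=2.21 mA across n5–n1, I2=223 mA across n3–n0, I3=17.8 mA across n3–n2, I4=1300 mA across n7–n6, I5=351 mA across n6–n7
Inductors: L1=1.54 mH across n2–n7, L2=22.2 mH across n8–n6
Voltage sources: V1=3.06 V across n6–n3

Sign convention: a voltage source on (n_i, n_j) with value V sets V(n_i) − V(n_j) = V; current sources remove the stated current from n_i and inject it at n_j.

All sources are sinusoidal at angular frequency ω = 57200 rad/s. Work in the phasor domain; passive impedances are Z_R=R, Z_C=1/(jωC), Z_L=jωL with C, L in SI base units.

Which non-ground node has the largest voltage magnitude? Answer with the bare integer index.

Element admittances at ω=57200 rad/s:
  Y(R1) = 0.02020+0.000j S between n4,n3
  Y(C1) = 0.000+0.009152j S between n3,n6
  I1: injects 0.00221 A into n1 (from n5)
  Y(R2) = 0.1318+0.000j S between n2,n4
  Y(R3) = 0.0001686+0.000j S between n2,n5
  Y(L1) = 0.000-0.01135j S between n2,n7
  Y(R4) = 0.3165+0.000j S between n2,n7
  Y(R5) = 0.0001271+0.000j S between n2,n1
  Y(R6) = 0.0002950+0.000j S between n8,n1
  I2: injects 0.223 A into n0 (from n3)
  Y(R7) = 0.4167+0.000j S between n8,n3
  Y(L2) = 0.000-0.0007875j S between n8,n6
  I3: injects 0.0178 A into n2 (from n3)
  Y(C2) = 0.000+5.137j S between n2,n5
  Y(R8) = 0.06993+0.000j S between n0,n2
  I4: injects 1.3 A into n6 (from n7)
  I5: injects 0.351 A into n7 (from n6)
  Y(R9) = 0.07194+0.000j S between n0,n3
  V1: constraint V(n6)−V(n3) = 3.06
Assemble and solve the 9×9 MNA system:
  V(n1)=6.639-0.004039j  V(n2)=-9.435-4.906e-06j  V(n3)=6.071+4.769e-06j  V(n4)=-7.373-3.620e-06j  V(n5)=-9.435+0.0004253j  V(n6)=9.131+4.769e-06j  V(n7)=-12.43-0.1074j  V(n8)=6.071-0.005777j
  i(V1)=0.9490-0.02560j

7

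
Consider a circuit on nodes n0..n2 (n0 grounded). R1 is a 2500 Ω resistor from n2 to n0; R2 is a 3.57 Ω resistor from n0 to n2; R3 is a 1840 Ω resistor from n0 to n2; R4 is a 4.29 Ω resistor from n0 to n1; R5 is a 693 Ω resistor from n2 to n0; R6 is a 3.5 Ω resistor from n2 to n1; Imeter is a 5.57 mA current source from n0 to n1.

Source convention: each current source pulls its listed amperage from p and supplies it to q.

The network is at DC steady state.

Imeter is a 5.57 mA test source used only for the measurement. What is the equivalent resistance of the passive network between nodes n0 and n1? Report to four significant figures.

Element admittances at DC:
  Y(R1) = 0.0004000 S between n2,n0
  Y(R2) = 0.2801 S between n0,n2
  Y(R3) = 0.0005435 S between n0,n2
  Y(R4) = 0.2331 S between n0,n1
  Y(R5) = 0.001443 S between n2,n0
  Y(R6) = 0.2857 S between n2,n1
  Imeter: injects 0.00557 A into n1 (from n0)
Assemble and solve the 2×2 MNA system:
  V(n1)=0.01485  V(n2)=0.007466

R_eq = 2.666 Ω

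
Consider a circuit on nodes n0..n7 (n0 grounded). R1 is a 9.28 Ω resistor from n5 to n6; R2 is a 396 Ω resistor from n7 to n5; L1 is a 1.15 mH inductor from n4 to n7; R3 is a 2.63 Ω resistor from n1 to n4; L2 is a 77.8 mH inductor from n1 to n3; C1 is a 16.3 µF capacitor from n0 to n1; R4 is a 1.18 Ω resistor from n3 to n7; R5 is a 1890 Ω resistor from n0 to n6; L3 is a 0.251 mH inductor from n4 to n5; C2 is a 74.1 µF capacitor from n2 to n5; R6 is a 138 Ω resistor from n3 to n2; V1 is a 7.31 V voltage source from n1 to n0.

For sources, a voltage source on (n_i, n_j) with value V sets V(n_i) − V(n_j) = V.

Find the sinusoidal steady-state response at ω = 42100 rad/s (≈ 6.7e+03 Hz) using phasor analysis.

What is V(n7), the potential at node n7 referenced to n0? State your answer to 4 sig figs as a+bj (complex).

7.314-0.008118j V

Element admittances at ω=42100 rad/s:
  Y(R1) = 0.1078+0.000j S between n5,n6
  Y(R2) = 0.002525+0.000j S between n7,n5
  Y(L1) = 0.000-0.02065j S between n4,n7
  Y(R3) = 0.3802+0.000j S between n1,n4
  Y(L2) = 0.000-0.0003053j S between n1,n3
  Y(C1) = 0.000+0.6862j S between n0,n1
  Y(R4) = 0.8475+0.000j S between n3,n7
  Y(R5) = 0.0005291+0.000j S between n0,n6
  Y(L3) = 0.000-0.09463j S between n4,n5
  Y(C2) = 0.000+3.120j S between n2,n5
  Y(R6) = 0.007246+0.000j S between n3,n2
  V1: constraint V(n1)−V(n0) = 7.31
Assemble and solve the 8×8 MNA system:
  V(n1)=7.310+0.000j  V(n2)=7.297-0.03877j  V(n3)=7.314-0.008377j  V(n4)=7.300+5.692e-05j  V(n5)=7.297-0.03873j  V(n6)=7.261-0.03854j  V(n7)=7.314-0.008118j
  i(V1)=-0.003842-5.016j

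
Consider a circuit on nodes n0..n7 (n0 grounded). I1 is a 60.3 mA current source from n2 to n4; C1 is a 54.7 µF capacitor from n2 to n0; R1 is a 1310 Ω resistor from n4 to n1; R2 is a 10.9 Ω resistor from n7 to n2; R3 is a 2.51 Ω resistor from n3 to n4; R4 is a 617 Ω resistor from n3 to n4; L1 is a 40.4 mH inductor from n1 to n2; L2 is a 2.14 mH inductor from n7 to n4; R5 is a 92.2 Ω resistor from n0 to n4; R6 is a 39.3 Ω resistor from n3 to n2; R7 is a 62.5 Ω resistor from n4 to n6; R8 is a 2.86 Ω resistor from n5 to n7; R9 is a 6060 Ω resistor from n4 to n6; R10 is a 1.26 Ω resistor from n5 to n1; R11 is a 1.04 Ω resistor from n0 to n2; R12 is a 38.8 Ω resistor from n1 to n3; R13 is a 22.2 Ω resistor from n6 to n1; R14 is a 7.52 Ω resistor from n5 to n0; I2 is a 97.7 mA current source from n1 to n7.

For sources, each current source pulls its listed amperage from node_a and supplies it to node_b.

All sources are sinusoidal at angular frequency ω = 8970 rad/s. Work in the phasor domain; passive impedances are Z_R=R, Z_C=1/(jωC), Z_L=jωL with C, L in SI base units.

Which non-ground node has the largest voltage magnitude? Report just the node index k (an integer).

MNA unknowns: 7 node voltages V₁..V_7
I1: z[2]−=0.0603, z[4]+=0.0603
C1: Y=0.000+0.4907j on G[2,0]
R1: Y=0.0007634+0.000j on G[4,1]
R2: Y=0.09174+0.000j on G[7,2]
R3: Y=0.3984+0.000j on G[3,4]
R4: Y=0.001621+0.000j on G[3,4]
L1: Y=0.000-0.002759j on G[1,2]
L2: Y=0.000-0.05209j on G[7,4]
R5: Y=0.01085+0.000j on G[0,4]
R6: Y=0.02545+0.000j on G[3,2]
R7: Y=0.01600+0.000j on G[4,6]
R8: Y=0.3497+0.000j on G[5,7]
R9: Y=0.0001650+0.000j on G[4,6]
R10: Y=0.7937+0.000j on G[5,1]
R11: Y=0.9615+0.000j on G[0,2]
R12: Y=0.02577+0.000j on G[1,3]
R13: Y=0.04505+0.000j on G[6,1]
R14: Y=0.1330+0.000j on G[5,0]
I2: z[1]−=0.0977, z[7]+=0.0977
solve → V1=-0.02369-0.008135j, V2=-0.01338+0.006757j, V3=0.5603+0.2163j, V4=0.6344+0.2441j, V5=0.06990-0.01941j, V6=0.1501+0.05846j, V7=0.3089-0.05238j

4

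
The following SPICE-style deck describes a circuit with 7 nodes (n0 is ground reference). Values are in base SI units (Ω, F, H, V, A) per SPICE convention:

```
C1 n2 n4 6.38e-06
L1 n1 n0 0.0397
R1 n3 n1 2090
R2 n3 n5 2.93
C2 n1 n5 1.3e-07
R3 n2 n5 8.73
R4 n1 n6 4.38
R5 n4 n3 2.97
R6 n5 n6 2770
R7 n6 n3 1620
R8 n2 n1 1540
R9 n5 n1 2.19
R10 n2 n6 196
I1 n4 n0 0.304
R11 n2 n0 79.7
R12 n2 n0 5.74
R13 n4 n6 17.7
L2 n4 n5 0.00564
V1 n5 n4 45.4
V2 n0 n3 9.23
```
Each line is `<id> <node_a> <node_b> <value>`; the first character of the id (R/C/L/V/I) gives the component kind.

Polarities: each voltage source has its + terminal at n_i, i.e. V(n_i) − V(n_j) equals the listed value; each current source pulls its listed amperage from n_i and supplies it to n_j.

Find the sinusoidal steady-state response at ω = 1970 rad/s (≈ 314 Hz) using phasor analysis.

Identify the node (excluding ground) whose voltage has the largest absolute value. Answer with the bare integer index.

4

MNA unknowns: 6 node voltages V₁..V_6 plus 2 source currents (V1, V2)
C1: Y=0.000+0.01257j on G[2,4]
L1: Y=0.000-0.01279j on G[1,0]
R1: Y=0.0004785+0.000j on G[3,1]
R2: Y=0.3413+0.000j on G[3,5]
C2: Y=0.000+0.0002561j on G[1,5]
R3: Y=0.1145+0.000j on G[2,5]
R4: Y=0.2283+0.000j on G[1,6]
R5: Y=0.3367+0.000j on G[4,3]
R6: Y=0.0003610+0.000j on G[5,6]
R7: Y=0.0006173+0.000j on G[6,3]
R8: Y=0.0006494+0.000j on G[2,1]
R9: Y=0.4566+0.000j on G[5,1]
R10: Y=0.005102+0.000j on G[2,6]
I1: z[4]−=0.304, z[0]+=0.304
R11: Y=0.01255+0.000j on G[2,0]
R12: Y=0.1742+0.000j on G[2,0]
R13: Y=0.05650+0.000j on G[4,6]
L2: Y=0.000-0.09000j on G[4,5]
V1: row V5−V4=45.4, i_V1 at 5,4
V2: row V0−V3=9.23, i_V2 at 0,3
solve → V1=7.560+0.6888j, V2=4.279-1.353j, V3=-9.230+0.000j, V4=-33.74+0.5142j, V5=11.66+0.5142j, V6=-0.5504+0.6174j
aux → i_V1=-9.849+3.776j, i_V2=1.112-0.3493j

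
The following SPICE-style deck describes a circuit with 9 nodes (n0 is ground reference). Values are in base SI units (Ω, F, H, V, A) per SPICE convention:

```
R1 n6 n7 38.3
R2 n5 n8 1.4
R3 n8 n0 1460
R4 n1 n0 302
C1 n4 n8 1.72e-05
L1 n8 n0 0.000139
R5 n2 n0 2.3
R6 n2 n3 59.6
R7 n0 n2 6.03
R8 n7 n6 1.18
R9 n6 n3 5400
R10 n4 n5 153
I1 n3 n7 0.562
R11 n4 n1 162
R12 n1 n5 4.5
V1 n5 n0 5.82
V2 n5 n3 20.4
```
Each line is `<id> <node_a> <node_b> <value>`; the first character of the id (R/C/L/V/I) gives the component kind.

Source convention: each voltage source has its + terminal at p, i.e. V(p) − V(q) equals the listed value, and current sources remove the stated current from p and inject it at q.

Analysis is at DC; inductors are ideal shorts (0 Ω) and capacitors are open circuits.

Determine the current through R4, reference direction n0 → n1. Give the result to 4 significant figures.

MNA unknowns: 8 node voltages V₁..V_8 plus 3 source currents (L1, V1, V2)
R1: Y=0.02611 on G[6,7]
R2: Y=0.7143 on G[5,8]
R3: Y=0.0006849 on G[8,0]
R4: Y=0.003311 on G[1,0]
C1: Y=0.000 on G[4,8]
L1: row V8−V0=0, i_L1 at 8,0
R5: Y=0.4348 on G[2,0]
R6: Y=0.01678 on G[2,3]
R7: Y=0.1658 on G[0,2]
R8: Y=0.8475 on G[7,6]
R9: Y=0.0001852 on G[6,3]
R10: Y=0.006536 on G[4,5]
I1: z[3]−=0.562, z[7]+=0.562
R11: Y=0.006173 on G[4,1]
R12: Y=0.2222 on G[1,5]
V1: row V5−V0=5.82, i_V1 at 5,0
V2: row V5−V3=20.4, i_V2 at 5,3
solve → V1=5.736, V2=-0.3962, V3=-14.58, V4=5.779, V5=5.820, V6=3020, V7=3021, V8=0.000
aux → i_L1=4.157, i_V1=-3.938, i_V2=-0.2380

-0.01899 A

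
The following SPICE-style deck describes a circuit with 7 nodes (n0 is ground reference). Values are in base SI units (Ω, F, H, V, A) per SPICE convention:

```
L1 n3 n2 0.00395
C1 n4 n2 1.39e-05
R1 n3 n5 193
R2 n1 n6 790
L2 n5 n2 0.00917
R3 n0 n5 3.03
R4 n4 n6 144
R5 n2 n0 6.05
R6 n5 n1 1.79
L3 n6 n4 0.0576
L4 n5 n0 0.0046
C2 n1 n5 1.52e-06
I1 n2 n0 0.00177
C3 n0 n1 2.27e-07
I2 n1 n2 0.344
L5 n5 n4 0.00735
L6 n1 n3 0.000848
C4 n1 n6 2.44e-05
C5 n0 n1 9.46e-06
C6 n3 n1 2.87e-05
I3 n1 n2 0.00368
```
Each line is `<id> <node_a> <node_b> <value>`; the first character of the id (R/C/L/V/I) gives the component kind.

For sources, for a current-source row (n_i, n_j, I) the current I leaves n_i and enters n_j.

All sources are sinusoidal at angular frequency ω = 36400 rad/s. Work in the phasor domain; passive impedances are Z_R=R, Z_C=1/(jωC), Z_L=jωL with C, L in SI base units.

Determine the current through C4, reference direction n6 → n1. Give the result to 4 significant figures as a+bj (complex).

0.01727-0.003818j A

MNA unknowns: 6 node voltages V₁..V_6
L1: Y=0.000-0.006955j on G[3,2]
C1: Y=0.000+0.5060j on G[4,2]
R1: Y=0.005181+0.000j on G[3,5]
R2: Y=0.001266+0.000j on G[1,6]
L2: Y=0.000-0.002996j on G[5,2]
R3: Y=0.3300+0.000j on G[0,5]
R4: Y=0.006944+0.000j on G[4,6]
R5: Y=0.1653+0.000j on G[2,0]
R6: Y=0.5587+0.000j on G[5,1]
L3: Y=0.000-0.0004770j on G[6,4]
L4: Y=0.000-0.005972j on G[5,0]
C2: Y=0.000+0.05533j on G[1,5]
I1: z[2]−=0.00177, z[0]+=0.00177
C3: Y=0.000+0.008263j on G[0,1]
I2: z[1]−=0.344, z[2]+=0.344
L5: Y=0.000-0.003738j on G[5,4]
L6: Y=0.000-0.03240j on G[1,3]
C4: Y=0.000+0.8882j on G[1,6]
C5: Y=0.000+0.3443j on G[0,1]
C6: Y=0.000+1.045j on G[3,1]
I3: z[1]−=0.00368, z[2]+=0.00368
solve → V1=-0.4712+0.6574j, V2=2.012+0.2240j, V3=-0.4898+0.6596j, V4=2.037+0.2572j, V5=-0.3178+0.3854j, V6=-0.4755+0.6380j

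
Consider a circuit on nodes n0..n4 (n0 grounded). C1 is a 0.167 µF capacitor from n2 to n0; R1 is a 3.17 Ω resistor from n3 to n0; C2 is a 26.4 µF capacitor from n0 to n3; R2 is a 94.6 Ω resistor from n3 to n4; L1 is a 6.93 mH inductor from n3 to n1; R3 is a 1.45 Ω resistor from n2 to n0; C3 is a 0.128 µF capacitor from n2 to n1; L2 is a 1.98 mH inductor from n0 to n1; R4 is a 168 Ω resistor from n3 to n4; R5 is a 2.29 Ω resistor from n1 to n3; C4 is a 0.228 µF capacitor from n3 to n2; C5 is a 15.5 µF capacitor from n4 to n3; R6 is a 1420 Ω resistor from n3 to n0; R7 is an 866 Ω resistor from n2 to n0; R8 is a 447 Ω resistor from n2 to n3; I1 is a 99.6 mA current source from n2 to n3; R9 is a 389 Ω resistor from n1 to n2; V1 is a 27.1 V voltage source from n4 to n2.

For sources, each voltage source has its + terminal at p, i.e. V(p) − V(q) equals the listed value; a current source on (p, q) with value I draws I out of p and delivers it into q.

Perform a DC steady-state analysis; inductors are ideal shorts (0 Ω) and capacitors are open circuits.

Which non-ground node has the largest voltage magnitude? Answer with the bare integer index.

4

MNA unknowns: 4 node voltages V₁..V_4 plus 3 source currents (L1, L2, V1)
C1: Y=0.000 on G[2,0]
R1: Y=0.3155 on G[3,0]
C2: Y=0.000 on G[0,3]
R2: Y=0.01057 on G[3,4]
L1: row V3−V1=0, i_L1 at 3,1
R3: Y=0.6897 on G[2,0]
C3: Y=0.000 on G[2,1]
L2: row V0−V1=0, i_L2 at 0,1
R4: Y=0.005952 on G[3,4]
R5: Y=0.4367 on G[1,3]
C4: Y=0.000 on G[3,2]
C5: Y=0.000 on G[4,3]
R6: Y=0.0007042 on G[3,0]
R7: Y=0.001155 on G[2,0]
R8: Y=0.002237 on G[2,3]
I1: z[2]−=0.0996, z[3]+=0.0996
R9: Y=0.002571 on G[1,2]
V1: row V4−V2=27.1, i_V1 at 4,2
solve → V1=0.000, V2=-0.7686, V3=0.000, V4=26.33
aux → i_L1=0.5330, i_L2=-0.5310, i_V1=-0.4351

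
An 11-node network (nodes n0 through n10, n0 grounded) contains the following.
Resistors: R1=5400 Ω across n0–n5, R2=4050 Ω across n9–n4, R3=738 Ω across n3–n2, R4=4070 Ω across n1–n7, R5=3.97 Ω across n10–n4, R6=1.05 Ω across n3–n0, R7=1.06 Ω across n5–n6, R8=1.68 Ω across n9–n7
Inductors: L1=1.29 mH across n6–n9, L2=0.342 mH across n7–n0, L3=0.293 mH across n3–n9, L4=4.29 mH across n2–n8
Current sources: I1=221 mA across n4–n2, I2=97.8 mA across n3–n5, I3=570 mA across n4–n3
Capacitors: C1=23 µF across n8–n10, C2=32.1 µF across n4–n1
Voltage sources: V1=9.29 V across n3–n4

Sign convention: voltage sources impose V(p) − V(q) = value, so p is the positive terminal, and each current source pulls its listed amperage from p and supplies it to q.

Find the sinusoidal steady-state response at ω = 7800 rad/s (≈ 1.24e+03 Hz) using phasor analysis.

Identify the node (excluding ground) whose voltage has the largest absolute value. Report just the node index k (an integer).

2

Element admittances at ω=7800 rad/s:
  Y(R1) = 0.0001852+0.000j S between n0,n5
  Y(L1) = 0.000-0.09938j S between n6,n9
  Y(R2) = 0.0002469+0.000j S between n9,n4
  Y(R3) = 0.001355+0.000j S between n3,n2
  I1: injects 0.221 A into n2 (from n4)
  Y(L2) = 0.000-0.3749j S between n7,n0
  Y(L3) = 0.000-0.4376j S between n3,n9
  Y(C1) = 0.000+0.1794j S between n8,n10
  Y(C2) = 0.000+0.2504j S between n4,n1
  Y(R4) = 0.0002457+0.000j S between n1,n7
  Y(R5) = 0.2519+0.000j S between n10,n4
  I2: injects 0.0978 A into n5 (from n3)
  Y(R6) = 0.9524+0.000j S between n3,n0
  Y(L4) = 0.000-0.02988j S between n2,n8
  I3: injects 0.57 A into n3 (from n4)
  Y(R7) = 0.9434+0.000j S between n5,n6
  Y(R8) = 0.5952+0.000j S between n9,n7
  V1: constraint V(n3)−V(n4) = 9.29
Assemble and solve the 11×11 MNA system:
  V(n1)=-9.324-0.02891j  V(n2)=-8.160+6.416j  V(n3)=-0.03432-0.01981j  V(n4)=-9.324-0.01981j  V(n5)=0.1146+1.102j  V(n6)=0.01099+1.102j  V(n7)=-0.04977+0.08714j  V(n8)=-8.452-1.348j  V(n9)=0.008932+0.1185j  V(n10)=-8.403-0.05443j
  i(V1)=0.5544+0.008658j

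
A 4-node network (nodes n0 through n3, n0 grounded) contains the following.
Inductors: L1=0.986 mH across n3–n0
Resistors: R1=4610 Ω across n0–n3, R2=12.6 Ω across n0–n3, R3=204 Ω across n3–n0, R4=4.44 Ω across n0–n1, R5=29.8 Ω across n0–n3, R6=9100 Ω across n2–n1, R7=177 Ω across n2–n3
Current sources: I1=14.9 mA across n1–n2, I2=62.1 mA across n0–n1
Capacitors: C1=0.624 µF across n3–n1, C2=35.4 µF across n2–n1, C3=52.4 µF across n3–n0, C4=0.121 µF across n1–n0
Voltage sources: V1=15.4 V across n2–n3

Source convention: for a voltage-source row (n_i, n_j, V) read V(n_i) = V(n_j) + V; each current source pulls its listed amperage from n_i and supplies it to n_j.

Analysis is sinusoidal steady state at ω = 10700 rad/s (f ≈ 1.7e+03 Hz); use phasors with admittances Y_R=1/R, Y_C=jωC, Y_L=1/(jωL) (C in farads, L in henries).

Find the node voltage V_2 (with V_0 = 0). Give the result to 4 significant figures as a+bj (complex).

MNA unknowns: 3 node voltages V₁..V_3 plus 1 source current (V1)
L1: Y=0.000-0.09478j on G[3,0]
R1: Y=0.0002169+0.000j on G[0,3]
I1: z[1]−=0.0149, z[2]+=0.0149
C1: Y=0.000+0.006677j on G[3,1]
R2: Y=0.07937+0.000j on G[0,3]
R3: Y=0.004902+0.000j on G[3,0]
R4: Y=0.2252+0.000j on G[0,1]
I2: z[0]−=0.0621, z[1]+=0.0621
R5: Y=0.03356+0.000j on G[0,3]
R6: Y=0.0001099+0.000j on G[2,1]
R7: Y=0.005650+0.000j on G[2,3]
C2: Y=0.000+0.3788j on G[2,1]
C3: Y=0.000+0.5607j on G[3,0]
C4: Y=0.000+0.001295j on G[1,0]
V1: row V2−V3=15.4, i_V1 at 2,3
solve → V1=7.394+6.624j, V2=11.56+2.449j, V3=-3.843+2.449j
aux → i_V1=-1.654-1.576j

11.56+2.449j V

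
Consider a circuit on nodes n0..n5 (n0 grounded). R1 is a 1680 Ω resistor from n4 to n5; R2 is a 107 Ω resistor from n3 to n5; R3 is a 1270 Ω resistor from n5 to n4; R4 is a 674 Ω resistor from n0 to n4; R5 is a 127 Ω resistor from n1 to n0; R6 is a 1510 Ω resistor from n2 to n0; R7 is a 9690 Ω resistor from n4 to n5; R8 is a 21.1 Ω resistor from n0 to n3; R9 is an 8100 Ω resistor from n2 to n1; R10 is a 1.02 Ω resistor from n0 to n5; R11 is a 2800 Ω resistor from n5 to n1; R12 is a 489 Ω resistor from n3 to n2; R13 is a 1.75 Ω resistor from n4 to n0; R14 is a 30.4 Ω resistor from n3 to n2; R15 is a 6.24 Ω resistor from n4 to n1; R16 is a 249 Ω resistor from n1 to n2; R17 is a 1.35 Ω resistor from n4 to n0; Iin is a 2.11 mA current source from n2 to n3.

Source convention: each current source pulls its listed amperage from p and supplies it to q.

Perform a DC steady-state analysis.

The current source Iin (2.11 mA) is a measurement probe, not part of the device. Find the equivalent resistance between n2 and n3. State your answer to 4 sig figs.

R_eq = 25.46 Ω

Element admittances at DC:
  Y(R1) = 0.0005952 S between n4,n5
  Y(R2) = 0.009346 S between n3,n5
  Y(R3) = 0.0007874 S between n5,n4
  Y(R4) = 0.001484 S between n0,n4
  Y(R5) = 0.007874 S between n1,n0
  Y(R6) = 0.0006623 S between n2,n0
  Y(R7) = 0.0001032 S between n4,n5
  Y(R8) = 0.04739 S between n0,n3
  Y(R9) = 0.0001235 S between n2,n1
  Y(R10) = 0.9804 S between n0,n5
  Y(R11) = 0.0003571 S between n5,n1
  Y(R12) = 0.002045 S between n3,n2
  Y(R13) = 0.5714 S between n4,n0
  Y(R14) = 0.03289 S between n3,n2
  Y(R15) = 0.1603 S between n4,n1
  Y(R16) = 0.004016 S between n1,n2
  Y(R17) = 0.7407 S between n4,n0
  Iin: injects 0.00211 A into n3 (from n2)
Assemble and solve the 5×5 MNA system:
  V(n1)=-0.001323  V(n2)=-0.04962  V(n3)=0.004109  V(n4)=-0.0001437  V(n5)=3.804e-05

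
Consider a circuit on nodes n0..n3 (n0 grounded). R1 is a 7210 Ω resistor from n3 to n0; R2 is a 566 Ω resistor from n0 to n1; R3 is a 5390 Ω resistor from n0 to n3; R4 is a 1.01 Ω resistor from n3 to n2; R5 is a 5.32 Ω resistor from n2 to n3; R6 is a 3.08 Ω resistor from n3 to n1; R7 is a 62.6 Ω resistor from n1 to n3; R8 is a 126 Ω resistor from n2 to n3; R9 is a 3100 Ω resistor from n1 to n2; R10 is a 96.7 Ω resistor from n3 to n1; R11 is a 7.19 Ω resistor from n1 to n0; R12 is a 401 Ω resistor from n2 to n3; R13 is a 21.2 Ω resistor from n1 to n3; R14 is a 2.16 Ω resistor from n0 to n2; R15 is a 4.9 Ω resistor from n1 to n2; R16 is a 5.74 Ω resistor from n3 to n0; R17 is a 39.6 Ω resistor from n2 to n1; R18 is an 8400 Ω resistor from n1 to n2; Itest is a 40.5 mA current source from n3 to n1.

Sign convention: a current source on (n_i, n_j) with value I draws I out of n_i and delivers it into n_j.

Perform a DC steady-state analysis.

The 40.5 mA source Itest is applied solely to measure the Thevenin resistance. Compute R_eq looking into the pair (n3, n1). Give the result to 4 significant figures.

Element admittances at DC:
  Y(R1) = 0.0001387 S between n3,n0
  Y(R2) = 0.001767 S between n0,n1
  Y(R3) = 0.0001855 S between n0,n3
  Y(R4) = 0.9901 S between n3,n2
  Y(R5) = 0.1880 S between n2,n3
  Y(R6) = 0.3247 S between n3,n1
  Y(R7) = 0.01597 S between n1,n3
  Y(R8) = 0.007937 S between n2,n3
  Y(R9) = 0.0003226 S between n1,n2
  Y(R10) = 0.01034 S between n3,n1
  Y(R11) = 0.1391 S between n1,n0
  Y(R12) = 0.002494 S between n2,n3
  Y(R13) = 0.04717 S between n1,n3
  Y(R14) = 0.4630 S between n0,n2
  Y(R15) = 0.2041 S between n1,n2
  Y(R16) = 0.1742 S between n3,n0
  Y(R17) = 0.02525 S between n2,n1
  Y(R18) = 0.0001190 S between n1,n2
  Itest: injects 0.0405 A into n1 (from n3)
Assemble and solve the 3×3 MNA system:
  V(n1)=0.04174  V(n2)=-0.006047  V(n3)=-0.01764

R_eq = 1.466 Ω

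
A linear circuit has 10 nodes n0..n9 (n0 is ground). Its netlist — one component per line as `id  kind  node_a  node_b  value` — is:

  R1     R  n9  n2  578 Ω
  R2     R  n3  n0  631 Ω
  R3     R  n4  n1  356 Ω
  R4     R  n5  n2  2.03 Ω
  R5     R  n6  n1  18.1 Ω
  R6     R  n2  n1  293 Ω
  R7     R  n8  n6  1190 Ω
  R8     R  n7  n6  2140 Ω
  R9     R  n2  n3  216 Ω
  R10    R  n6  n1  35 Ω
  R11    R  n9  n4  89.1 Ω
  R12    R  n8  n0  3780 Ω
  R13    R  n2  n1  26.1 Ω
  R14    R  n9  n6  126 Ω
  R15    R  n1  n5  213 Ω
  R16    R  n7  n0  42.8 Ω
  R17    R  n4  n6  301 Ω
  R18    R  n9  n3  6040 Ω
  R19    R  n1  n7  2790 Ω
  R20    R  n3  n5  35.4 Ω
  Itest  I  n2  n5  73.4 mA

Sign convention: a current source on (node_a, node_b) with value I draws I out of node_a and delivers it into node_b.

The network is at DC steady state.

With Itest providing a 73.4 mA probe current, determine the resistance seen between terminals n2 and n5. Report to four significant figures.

MNA unknowns: 9 node voltages V₁..V_9
R1: Y=0.001730 on G[9,2]
R2: Y=0.001585 on G[3,0]
R3: Y=0.002809 on G[4,1]
R4: Y=0.4926 on G[5,2]
R5: Y=0.05525 on G[6,1]
R6: Y=0.003413 on G[2,1]
R7: Y=0.0008403 on G[8,6]
R8: Y=0.0004673 on G[7,6]
R9: Y=0.004630 on G[2,3]
R10: Y=0.02857 on G[6,1]
R11: Y=0.01122 on G[9,4]
R12: Y=0.0002646 on G[8,0]
R13: Y=0.03831 on G[2,1]
R14: Y=0.007937 on G[9,6]
R15: Y=0.004695 on G[1,5]
R16: Y=0.02336 on G[7,0]
R17: Y=0.003322 on G[4,6]
R18: Y=0.0001656 on G[9,3]
R19: Y=0.0003584 on G[1,7]
R20: Y=0.02825 on G[3,5]
Itest: z[2]−=0.0734, z[5]+=0.0734
solve → V1=-0.06589, V2=-0.08192, V3=0.04136, V4=-0.06609, V5=0.06451, V6=-0.06549, V7=-0.002241, V8=-0.04981, V9=-0.06632

R_eq = 1.995 Ω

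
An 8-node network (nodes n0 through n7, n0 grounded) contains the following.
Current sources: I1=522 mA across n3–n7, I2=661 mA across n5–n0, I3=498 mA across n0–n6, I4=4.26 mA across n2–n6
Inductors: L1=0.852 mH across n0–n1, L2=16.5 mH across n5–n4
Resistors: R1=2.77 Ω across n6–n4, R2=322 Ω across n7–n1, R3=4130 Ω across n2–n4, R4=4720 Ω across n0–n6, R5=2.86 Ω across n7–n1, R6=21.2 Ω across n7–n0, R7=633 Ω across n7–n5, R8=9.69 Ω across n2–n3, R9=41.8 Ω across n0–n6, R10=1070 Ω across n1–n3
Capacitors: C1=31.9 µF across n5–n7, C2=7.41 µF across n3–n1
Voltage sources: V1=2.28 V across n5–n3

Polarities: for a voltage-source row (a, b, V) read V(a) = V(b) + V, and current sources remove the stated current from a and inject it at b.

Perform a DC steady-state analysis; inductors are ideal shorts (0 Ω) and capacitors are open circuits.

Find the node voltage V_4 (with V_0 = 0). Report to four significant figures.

-28.34 V

MNA unknowns: 7 node voltages V₁..V_7 plus 3 source currents (L1, L2, V1)
I1: z[3]−=0.522, z[7]+=0.522
L1: row V0−V1=0, i_L1 at 0,1
R1: Y=0.3610 on G[6,4]
R2: Y=0.003106 on G[7,1]
R3: Y=0.0002421 on G[2,4]
L2: row V5−V4=0, i_L2 at 5,4
I2: z[5]−=0.661, z[0]+=0.661
C1: Y=0.000 on G[5,7]
I3: z[0]−=0.498, z[6]+=0.498
R4: Y=0.0002119 on G[0,6]
R5: Y=0.3497 on G[7,1]
C2: Y=0.000 on G[3,1]
R6: Y=0.04717 on G[7,0]
R7: Y=0.001580 on G[7,5]
R8: Y=0.1032 on G[2,3]
R9: Y=0.02392 on G[0,6]
R10: Y=0.0009346 on G[1,3]
I4: z[2]−=0.00426, z[6]+=0.00426
V1: row V5−V3=2.28, i_V1 at 5,3
solve → V1=0.000, V2=-30.66, V3=-30.62, V4=-28.34, V5=-28.34, V6=-25.26, V7=1.189
aux → i_L1=-0.3907, i_L2=-1.111, i_V1=0.4971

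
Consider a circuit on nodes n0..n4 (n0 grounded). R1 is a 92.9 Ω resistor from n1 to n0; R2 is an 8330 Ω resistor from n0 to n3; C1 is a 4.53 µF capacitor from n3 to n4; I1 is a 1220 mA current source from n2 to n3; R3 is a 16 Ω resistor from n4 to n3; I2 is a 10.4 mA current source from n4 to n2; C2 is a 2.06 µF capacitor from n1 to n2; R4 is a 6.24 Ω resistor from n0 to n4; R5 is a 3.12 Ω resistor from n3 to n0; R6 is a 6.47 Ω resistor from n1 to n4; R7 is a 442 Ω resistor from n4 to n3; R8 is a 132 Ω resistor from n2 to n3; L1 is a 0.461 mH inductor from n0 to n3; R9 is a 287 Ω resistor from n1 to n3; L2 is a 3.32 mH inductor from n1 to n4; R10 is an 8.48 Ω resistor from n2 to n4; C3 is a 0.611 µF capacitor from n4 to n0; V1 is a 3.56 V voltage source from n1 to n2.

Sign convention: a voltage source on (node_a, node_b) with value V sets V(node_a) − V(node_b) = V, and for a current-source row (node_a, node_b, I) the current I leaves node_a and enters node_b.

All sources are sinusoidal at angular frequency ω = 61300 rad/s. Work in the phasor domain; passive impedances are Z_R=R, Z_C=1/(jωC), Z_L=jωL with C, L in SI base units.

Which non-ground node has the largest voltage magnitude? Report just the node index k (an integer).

MNA unknowns: 4 node voltages V₁..V_4 plus 1 source current (V1)
R1: Y=0.01076+0.000j on G[1,0]
R2: Y=0.0001200+0.000j on G[0,3]
C1: Y=0.000+0.2777j on G[3,4]
I1: z[2]−=1.22, z[3]+=1.22
R3: Y=0.06250+0.000j on G[4,3]
I2: z[4]−=0.0104, z[2]+=0.0104
C2: Y=0.000+0.1263j on G[1,2]
R4: Y=0.1603+0.000j on G[0,4]
R5: Y=0.3205+0.000j on G[3,0]
R6: Y=0.1546+0.000j on G[1,4]
R7: Y=0.002262+0.000j on G[4,3]
R8: Y=0.007576+0.000j on G[2,3]
L1: Y=0.000-0.03539j on G[0,3]
R9: Y=0.003484+0.000j on G[1,3]
L2: Y=0.000-0.004914j on G[1,4]
R10: Y=0.1179+0.000j on G[2,4]
C3: Y=0.000+0.03745j on G[4,0]
V1: row V1−V2=3.56, i_V1 at 1,2
solve → V1=-3.408+1.732j, V2=-6.968+1.732j, V3=0.8941-0.8257j, V4=-0.9221+1.949j
aux → i_V1=0.4370-0.4558j

2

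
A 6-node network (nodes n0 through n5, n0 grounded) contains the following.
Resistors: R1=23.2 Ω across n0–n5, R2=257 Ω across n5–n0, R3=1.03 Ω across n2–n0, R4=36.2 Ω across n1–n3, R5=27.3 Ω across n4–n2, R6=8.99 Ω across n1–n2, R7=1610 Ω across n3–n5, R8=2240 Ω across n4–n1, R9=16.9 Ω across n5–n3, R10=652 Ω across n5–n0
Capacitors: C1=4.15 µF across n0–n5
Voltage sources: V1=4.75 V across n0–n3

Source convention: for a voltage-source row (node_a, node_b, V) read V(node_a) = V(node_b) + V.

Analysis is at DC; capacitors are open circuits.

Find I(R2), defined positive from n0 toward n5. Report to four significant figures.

MNA unknowns: 5 node voltages V₁..V_5 plus 1 source current (V1)
R1: Y=0.04310 on G[0,5]
R2: Y=0.003891 on G[5,0]
C1: Y=0.000 on G[0,5]
R3: Y=0.9709 on G[2,0]
R4: Y=0.02762 on G[1,3]
R5: Y=0.03663 on G[4,2]
R6: Y=0.1112 on G[1,2]
R7: Y=0.0006211 on G[3,5]
R8: Y=0.0004464 on G[4,1]
R9: Y=0.05917 on G[5,3]
R10: Y=0.001534 on G[5,0]
V1: row V0−V3=4.75, i_V1 at 0,3
solve → V1=-1.027, V2=-0.1059, V3=-4.750, V4=-0.1170, V5=-2.622
aux → i_V1=-0.2301

0.01020 A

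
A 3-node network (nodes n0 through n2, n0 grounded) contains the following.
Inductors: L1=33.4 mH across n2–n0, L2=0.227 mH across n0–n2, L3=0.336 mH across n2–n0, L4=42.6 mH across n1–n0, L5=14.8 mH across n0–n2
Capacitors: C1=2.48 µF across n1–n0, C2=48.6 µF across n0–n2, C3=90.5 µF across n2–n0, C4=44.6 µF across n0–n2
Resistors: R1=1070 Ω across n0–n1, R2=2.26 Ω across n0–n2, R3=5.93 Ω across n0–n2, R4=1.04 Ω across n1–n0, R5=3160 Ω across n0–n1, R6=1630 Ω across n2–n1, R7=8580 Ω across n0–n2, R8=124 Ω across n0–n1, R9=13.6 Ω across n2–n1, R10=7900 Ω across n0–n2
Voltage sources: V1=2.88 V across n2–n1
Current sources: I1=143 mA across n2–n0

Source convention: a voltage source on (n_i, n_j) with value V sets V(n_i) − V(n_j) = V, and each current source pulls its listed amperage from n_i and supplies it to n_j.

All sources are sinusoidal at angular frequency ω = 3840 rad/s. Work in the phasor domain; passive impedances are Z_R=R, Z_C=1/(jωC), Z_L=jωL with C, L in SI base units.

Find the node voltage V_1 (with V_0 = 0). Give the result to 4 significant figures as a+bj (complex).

-1.843+0.8178j V

Apply KCL at each of the 2 non-ground nodes and solve the resulting linear system.
Node n1: branches {C1, R1, L4, R4, R5, R6, R8, R9, V1} → V_1 = -1.843+0.8178j
Node n2: branches {L1, L2, C2, R2, L3, R3, L5, R6, R7, R9, C3, C4, R10, V1, I1} → V_2 = 1.037+0.8178j
Source currents: i(V1)=-2.006+0.7877j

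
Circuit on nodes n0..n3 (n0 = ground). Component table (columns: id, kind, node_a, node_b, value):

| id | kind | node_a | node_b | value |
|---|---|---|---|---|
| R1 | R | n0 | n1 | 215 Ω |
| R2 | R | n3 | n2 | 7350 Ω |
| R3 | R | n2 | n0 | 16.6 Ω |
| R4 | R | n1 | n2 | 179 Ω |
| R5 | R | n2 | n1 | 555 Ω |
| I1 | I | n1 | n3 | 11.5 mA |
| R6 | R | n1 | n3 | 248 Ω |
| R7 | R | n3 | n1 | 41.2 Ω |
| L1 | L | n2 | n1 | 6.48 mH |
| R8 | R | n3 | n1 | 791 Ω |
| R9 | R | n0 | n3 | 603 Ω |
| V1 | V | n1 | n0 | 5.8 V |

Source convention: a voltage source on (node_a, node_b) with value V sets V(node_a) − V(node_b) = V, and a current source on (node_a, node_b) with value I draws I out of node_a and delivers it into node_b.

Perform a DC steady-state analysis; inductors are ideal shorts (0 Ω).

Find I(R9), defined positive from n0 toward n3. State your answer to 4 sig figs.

-0.009718 A

MNA unknowns: 3 node voltages V₁..V_3 plus 2 source currents (L1, V1)
R1: Y=0.004651 on G[0,1]
R2: Y=0.0001361 on G[3,2]
R3: Y=0.06024 on G[2,0]
R4: Y=0.005587 on G[1,2]
R5: Y=0.001802 on G[2,1]
I1: z[1]−=0.0115, z[3]+=0.0115
R6: Y=0.004032 on G[1,3]
R7: Y=0.02427 on G[3,1]
L1: row V2−V1=0, i_L1 at 2,1
R8: Y=0.001264 on G[3,1]
R9: Y=0.001658 on G[0,3]
V1: row V1−V0=5.8, i_V1 at 1,0
solve → V1=5.800, V2=5.800, V3=5.860
aux → i_L1=-0.3494, i_V1=-0.3861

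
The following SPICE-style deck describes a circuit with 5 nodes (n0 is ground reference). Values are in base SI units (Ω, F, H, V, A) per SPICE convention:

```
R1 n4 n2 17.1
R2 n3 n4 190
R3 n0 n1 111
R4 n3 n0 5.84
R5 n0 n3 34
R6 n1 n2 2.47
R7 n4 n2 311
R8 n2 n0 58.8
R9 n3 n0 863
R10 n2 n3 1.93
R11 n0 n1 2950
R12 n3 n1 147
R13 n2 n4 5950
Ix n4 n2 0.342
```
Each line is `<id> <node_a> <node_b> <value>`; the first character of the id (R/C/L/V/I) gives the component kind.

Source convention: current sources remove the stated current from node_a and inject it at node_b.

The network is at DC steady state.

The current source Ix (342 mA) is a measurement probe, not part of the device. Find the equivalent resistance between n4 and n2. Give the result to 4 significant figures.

R_eq = 14.91 Ω

MNA unknowns: 4 node voltages V₁..V_4
R1: Y=0.05848 on G[4,2]
R2: Y=0.005263 on G[3,4]
R3: Y=0.009009 on G[0,1]
R4: Y=0.1712 on G[3,0]
R5: Y=0.02941 on G[0,3]
R6: Y=0.4049 on G[1,2]
R7: Y=0.003215 on G[4,2]
R8: Y=0.01701 on G[2,0]
R9: Y=0.001159 on G[3,0]
R10: Y=0.5181 on G[2,3]
R11: Y=0.0003390 on G[0,1]
R12: Y=0.006803 on G[3,1]
R13: Y=0.0001681 on G[2,4]
Ix: z[4]−=0.342, z[2]+=0.342
solve → V1=0.04126, V2=0.04299, V3=-0.005534, V4=-5.056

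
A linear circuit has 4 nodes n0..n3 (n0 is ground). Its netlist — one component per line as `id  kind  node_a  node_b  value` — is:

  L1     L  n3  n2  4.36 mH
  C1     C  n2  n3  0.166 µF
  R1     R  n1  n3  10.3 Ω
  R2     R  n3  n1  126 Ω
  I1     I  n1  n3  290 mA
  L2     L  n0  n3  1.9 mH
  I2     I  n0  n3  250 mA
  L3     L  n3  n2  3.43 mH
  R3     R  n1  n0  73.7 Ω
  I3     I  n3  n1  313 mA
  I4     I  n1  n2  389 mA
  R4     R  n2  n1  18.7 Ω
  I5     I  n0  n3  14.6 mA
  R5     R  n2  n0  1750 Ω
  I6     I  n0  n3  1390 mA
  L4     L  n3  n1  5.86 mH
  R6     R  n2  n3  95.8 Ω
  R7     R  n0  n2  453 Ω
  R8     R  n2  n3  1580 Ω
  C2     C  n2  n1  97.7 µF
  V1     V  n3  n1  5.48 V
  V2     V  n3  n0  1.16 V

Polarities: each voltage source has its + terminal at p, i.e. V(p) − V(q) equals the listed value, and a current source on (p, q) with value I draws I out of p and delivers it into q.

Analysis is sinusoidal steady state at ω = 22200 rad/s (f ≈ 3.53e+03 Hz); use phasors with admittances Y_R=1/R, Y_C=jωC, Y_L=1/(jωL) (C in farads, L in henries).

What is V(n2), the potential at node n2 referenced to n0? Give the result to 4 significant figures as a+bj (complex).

MNA unknowns: 3 node voltages V₁..V_3 plus 2 source currents (V1, V2)
L1: Y=0.000-0.01033j on G[3,2]
C1: Y=0.000+0.003685j on G[2,3]
R1: Y=0.09709+0.000j on G[1,3]
R2: Y=0.007937+0.000j on G[3,1]
I1: z[1]−=0.29, z[3]+=0.29
L2: Y=0.000-0.02371j on G[0,3]
I2: z[0]−=0.25, z[3]+=0.25
L3: Y=0.000-0.01313j on G[3,2]
R3: Y=0.01357+0.000j on G[1,0]
I3: z[3]−=0.313, z[1]+=0.313
I4: z[1]−=0.389, z[2]+=0.389
R4: Y=0.05348+0.000j on G[2,1]
I5: z[0]−=0.0146, z[3]+=0.0146
R5: Y=0.0005714+0.000j on G[2,0]
I6: z[0]−=1.39, z[3]+=1.39
L4: Y=0.000-0.007687j on G[3,1]
R6: Y=0.01044+0.000j on G[2,3]
R7: Y=0.002208+0.000j on G[0,2]
R8: Y=0.0006329+0.000j on G[2,3]
C2: Y=0.000+2.169j on G[2,1]
V1: row V3−V1=5.48, i_V1 at 3,1
V2: row V3−V0=1.16, i_V2 at 3,0
solve → V1=-4.320+0.000j, V2=-4.364-0.2162j, V3=1.160+0.000j
aux → i_V1=-0.7347+0.1484j, i_V2=1.725+0.02810j

-4.364-0.2162j V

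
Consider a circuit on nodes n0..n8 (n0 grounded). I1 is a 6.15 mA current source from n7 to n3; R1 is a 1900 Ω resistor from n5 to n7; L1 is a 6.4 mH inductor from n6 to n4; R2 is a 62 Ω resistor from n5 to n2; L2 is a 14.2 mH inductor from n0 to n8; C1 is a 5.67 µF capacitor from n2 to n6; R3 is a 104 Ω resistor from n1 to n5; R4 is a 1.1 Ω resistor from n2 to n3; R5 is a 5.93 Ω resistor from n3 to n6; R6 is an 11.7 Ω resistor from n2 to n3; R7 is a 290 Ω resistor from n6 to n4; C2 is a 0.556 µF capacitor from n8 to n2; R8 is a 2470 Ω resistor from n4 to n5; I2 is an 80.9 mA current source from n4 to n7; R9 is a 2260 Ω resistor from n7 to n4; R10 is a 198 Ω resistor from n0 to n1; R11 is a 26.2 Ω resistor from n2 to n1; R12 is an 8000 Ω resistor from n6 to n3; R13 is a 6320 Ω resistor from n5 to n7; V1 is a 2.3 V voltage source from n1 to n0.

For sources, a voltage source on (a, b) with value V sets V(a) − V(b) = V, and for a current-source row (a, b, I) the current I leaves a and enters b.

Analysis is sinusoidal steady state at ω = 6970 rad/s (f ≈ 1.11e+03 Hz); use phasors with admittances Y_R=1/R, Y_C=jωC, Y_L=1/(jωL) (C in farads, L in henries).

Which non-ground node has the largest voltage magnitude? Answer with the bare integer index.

Apply KCL at each of the 8 non-ground nodes and solve the resulting linear system.
Node n1: branches {R3, R10, R11, V1} → V_1 = 2.300+0.000j
Node n2: branches {R2, C1, R4, R6, C2, R11} → V_2 = 1.894-0.2575j
Node n3: branches {I1, R4, R5, R6, R12} → V_3 = 1.854-0.2436j
Node n4: branches {L1, R7, R8, I2, R9} → V_4 = 1.185-2.324j
Node n5: branches {R1, R2, R3, R8, R13} → V_5 = 3.742-0.2164j
Node n6: branches {L1, C1, R5, R7, R12} → V_6 = 1.581-0.1619j
Node n7: branches {I1, R1, I2, R9, R13} → V_7 = 69.06-1.044j
Node n8: branches {L2, C2} → V_8 = -1.179+0.1602j
Source currents: i(V1)=-0.01323-0.01191j

7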